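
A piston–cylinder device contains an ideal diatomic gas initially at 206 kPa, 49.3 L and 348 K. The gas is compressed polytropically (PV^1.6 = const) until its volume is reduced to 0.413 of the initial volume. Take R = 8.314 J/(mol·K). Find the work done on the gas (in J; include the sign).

n = P₁V₁/(RT₁) = 206×49.3/(8.314×348) = 3.51 mol.
Polytropic n=1.6: T₂ = T₁(V₁/V₂)^(n−1) = 348×(2.42)^0.60 = 592 K; P₂ = P₁(V₁/V₂)^n = 848 kPa.
W = (P₁V₁−P₂V₂)/(n−1) = (206×49.3−848×20.4)/0.60 = -11800 J.
Work done on the gas = −W_by = 11800 J.

11800 J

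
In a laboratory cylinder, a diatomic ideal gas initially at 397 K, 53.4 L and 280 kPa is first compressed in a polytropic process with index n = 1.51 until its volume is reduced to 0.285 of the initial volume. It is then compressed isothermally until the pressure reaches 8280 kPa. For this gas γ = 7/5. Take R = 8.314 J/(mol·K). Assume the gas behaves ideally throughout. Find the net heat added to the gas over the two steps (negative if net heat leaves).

-35100 J

n = P₁V₁/(RT₁) = 280×53.4/(8.314×397) = 4.53 mol.
Step 1 — Polytropic n=1.51: T₂ = T₁(V₁/V₂)^(n−1) = 397×(3.51)^0.51 = 753 K; P₂ = P₁(V₁/V₂)^n = 1860 kPa.
W = (P₁V₁−P₂V₂)/(n−1) = (280×53.4−1860×15.2)/0.51 = -26300 J.
ΔU = nCvΔT = 4.53×20.8×(753−397) = 33500 J.
Q = ΔU + W = 7230 J.
State after step 1: P = 1860 kPa, V = 15.2 L, T = 753 K.
Step 2 — Isothermal: T stays 753 K; PV = const ⇒ V₂ = 3.43 L, P₂ = 8280 kPa.
ΔU = 0 (ideal gas, T constant).
W = nRT ln(V₂/V₁) = 4.53×8.314×753×ln(0.225) = -42300 J.
Q = ΔU + W = -42300 J.
Net over both steps: W = -68600 J, Q = -35100 J, ΔU = 33500 J.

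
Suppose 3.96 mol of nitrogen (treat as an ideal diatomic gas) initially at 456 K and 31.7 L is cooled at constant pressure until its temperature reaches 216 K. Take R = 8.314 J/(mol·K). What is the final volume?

15.0 L

P₁ = nRT₁/V₁ = 3.96×8.314×456/31.7 = 474 kPa.
Isobaric: P stays 474 kPa; V/T = const ⇒ T₂ = 216 K, V₂ = 15.0 L.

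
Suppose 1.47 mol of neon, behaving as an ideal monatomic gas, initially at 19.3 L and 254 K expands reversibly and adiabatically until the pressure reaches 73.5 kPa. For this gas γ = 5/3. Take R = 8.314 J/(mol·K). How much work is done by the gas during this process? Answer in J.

P₁ = nRT₁/V₁ = 1.47×8.314×254/19.3 = 161 kPa.
Adiabatic: T₂/T₁ = (P₂/P₁)^((γ−1)/γ) ⇒ T₂ = 254×(0.457)^0.400 = 186 K; V₂ = 30.9 L.
ΔU = nCvΔT = 1.47×12.5×(186−254) = -1250 J.
Q = 0 for an adiabatic process, so W = −ΔU = 1250 J.

1250 J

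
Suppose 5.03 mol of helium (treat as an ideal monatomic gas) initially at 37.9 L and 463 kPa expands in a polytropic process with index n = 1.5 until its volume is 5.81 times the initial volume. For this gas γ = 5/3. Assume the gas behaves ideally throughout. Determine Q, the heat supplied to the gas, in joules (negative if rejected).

5130 J

T₁ = P₁V₁/(nR) = 463×37.9/(5.03×8.314) = 420 K.
Polytropic n=1.5: T₂ = T₁(V₁/V₂)^(n−1) = 420×(0.172)^0.50 = 174 K; P₂ = P₁(V₁/V₂)^n = 33.1 kPa.
W = (P₁V₁−P₂V₂)/(n−1) = (463×37.9−33.1×220)/0.50 = 20500 J.
ΔU = nCvΔT = 5.03×12.5×(174−420) = -15400 J.
Q = ΔU + W = 5130 J.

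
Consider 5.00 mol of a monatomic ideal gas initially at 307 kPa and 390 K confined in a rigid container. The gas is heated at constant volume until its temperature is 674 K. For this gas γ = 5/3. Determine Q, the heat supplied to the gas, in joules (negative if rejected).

17700 J

V₁ = nRT₁/P₁ = 5.00×8.314×390/307 = 52.8 L.
Isochoric: V stays 52.8 L; P/T = const ⇒ T₂ = 674 K, P₂ = 531 kPa.
W = 0 (no volume change).
ΔU = nCvΔT = 5.00×12.5×(674−390) = 17700 J.
Q = ΔU = 17700 J.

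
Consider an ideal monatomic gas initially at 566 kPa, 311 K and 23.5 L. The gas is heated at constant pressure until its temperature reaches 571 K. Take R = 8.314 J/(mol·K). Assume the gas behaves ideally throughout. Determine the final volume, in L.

43.1 L

Isobaric: P stays 566 kPa; V/T = const ⇒ T₂ = 571 K, V₂ = 43.1 L.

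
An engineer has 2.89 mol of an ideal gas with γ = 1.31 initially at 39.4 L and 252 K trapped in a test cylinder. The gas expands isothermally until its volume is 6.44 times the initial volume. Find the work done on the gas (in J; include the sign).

P₁ = nRT₁/V₁ = 2.89×8.314×252/39.4 = 154 kPa.
Isothermal: T stays 252 K; PV = const ⇒ V₂ = 254 L, P₂ = 23.9 kPa.
W = nRT ln(V₂/V₁) = 2.89×8.314×252×ln(6.44) = 11300 J.
Work done on the gas = −W_by = -11300 J.

-11300 J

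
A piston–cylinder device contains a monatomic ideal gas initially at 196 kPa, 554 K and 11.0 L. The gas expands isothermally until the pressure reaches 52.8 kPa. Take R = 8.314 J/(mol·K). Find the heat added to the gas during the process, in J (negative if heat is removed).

n = P₁V₁/(RT₁) = 196×11.0/(8.314×554) = 0.468 mol.
Isothermal: T stays 554 K; PV = const ⇒ V₂ = 40.8 L, P₂ = 52.8 kPa.
ΔU = 0 (ideal gas, T constant).
W = nRT ln(V₂/V₁) = 0.468×8.314×554×ln(3.71) = 2830 J.
Q = ΔU + W = 2830 J.

2830 J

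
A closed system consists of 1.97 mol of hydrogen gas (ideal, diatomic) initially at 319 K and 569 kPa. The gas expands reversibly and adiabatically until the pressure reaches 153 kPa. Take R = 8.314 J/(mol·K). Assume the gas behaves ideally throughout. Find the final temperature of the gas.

V₁ = nRT₁/P₁ = 1.97×8.314×319/569 = 9.18 L.
Adiabatic: T₂/T₁ = (P₂/P₁)^((γ−1)/γ) ⇒ T₂ = 319×(0.269)^0.286 = 219 K; V₂ = 23.5 L.

219 K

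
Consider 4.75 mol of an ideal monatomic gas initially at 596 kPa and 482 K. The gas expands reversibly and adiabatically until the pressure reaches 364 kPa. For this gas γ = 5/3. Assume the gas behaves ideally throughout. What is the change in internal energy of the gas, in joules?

V₁ = nRT₁/P₁ = 4.75×8.314×482/596 = 31.9 L.
Adiabatic: T₂/T₁ = (P₂/P₁)^((γ−1)/γ) ⇒ T₂ = 482×(0.611)^0.400 = 396 K; V₂ = 42.9 L.
For an ideal gas ΔU = nCvΔT with Cv = (3/2)R = 12.5 J/(mol·K).
ΔU = 4.75×12.5×(396−482) = -5110 J.

-5110 J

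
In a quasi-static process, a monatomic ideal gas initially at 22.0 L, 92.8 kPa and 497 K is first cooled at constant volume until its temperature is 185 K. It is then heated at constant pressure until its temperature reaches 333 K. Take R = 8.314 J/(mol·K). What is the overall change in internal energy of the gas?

-1010 J

n = P₁V₁/(RT₁) = 92.8×22.0/(8.314×497) = 0.494 mol.
Step 1 — Isochoric: V stays 22.0 L; P/T = const ⇒ T₂ = 185 K, P₂ = 34.5 kPa.
W = 0 (no volume change).
ΔU = nCvΔT = 0.494×12.5×(185−497) = -1920 J.
Q = ΔU = -1920 J.
State after step 1: P = 34.5 kPa, V = 22.0 L, T = 185 K.
Step 2 — Isobaric: P stays 34.5 kPa; V/T = const ⇒ T₂ = 333 K, V₂ = 39.6 L.
W = PΔV = 34.5×(39.6−22.0) kPa·L = 608 J.
ΔU = nCvΔT = 0.494×12.5×(333−185) = 912 J.
Q = ΔU + W = nCpΔT = 1520 J.
Net over both steps: W = 608 J, Q = -403 J, ΔU = -1010 J.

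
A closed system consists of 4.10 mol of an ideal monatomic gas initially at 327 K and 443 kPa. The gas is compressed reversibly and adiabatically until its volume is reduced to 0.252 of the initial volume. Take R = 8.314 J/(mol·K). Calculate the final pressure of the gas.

4410 kPa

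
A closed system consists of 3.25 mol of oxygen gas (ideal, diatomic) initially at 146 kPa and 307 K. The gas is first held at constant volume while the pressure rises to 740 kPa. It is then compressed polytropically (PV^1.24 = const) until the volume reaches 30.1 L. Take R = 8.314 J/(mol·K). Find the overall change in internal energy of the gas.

102000 J

V₁ = nRT₁/P₁ = 3.25×8.314×307/146 = 56.8 L.
Step 1 — Isochoric: V stays 56.8 L; P/T = const ⇒ T₂ = 1560 K, P₂ = 740 kPa.
W = 0 (no volume change).
ΔU = nCvΔT = 3.25×20.8×(1560−307) = 84400 J.
Q = ΔU = 84400 J.
State after step 1: P = 740 kPa, V = 56.8 L, T = 1560 K.
Step 2 — Polytropic n=1.24: T₂ = T₁(V₁/V₂)^(n−1) = 1560×(1.89)^0.24 = 1810 K; P₂ = P₁(V₁/V₂)^n = 1630 kPa.
W = (P₁V₁−P₂V₂)/(n−1) = (740×56.8−1630×30.1)/0.24 = -28900 J.
ΔU = nCvΔT = 3.25×20.8×(1810−1560) = 17300 J.
Q = ΔU + W = -11500 J.
Net over both steps: W = -28900 J, Q = 72800 J, ΔU = 102000 J.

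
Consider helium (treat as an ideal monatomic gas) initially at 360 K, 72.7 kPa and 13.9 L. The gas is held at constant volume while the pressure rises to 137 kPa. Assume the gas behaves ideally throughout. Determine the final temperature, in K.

678 K

Isochoric: V stays 13.9 L; P/T = const ⇒ T₂ = 678 K, P₂ = 137 kPa.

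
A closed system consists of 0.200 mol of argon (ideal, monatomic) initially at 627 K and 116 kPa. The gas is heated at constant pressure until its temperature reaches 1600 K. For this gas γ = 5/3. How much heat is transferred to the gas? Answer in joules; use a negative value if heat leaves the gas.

4040 J

V₁ = nRT₁/P₁ = 0.200×8.314×627/116 = 8.99 L.
Isobaric: P stays 116 kPa; V/T = const ⇒ T₂ = 1600 K, V₂ = 22.9 L.
W = PΔV = 116×(22.9−8.99) kPa·L = 1620 J.
ΔU = nCvΔT = 0.200×12.5×(1600−627) = 2430 J.
Q = ΔU + W = nCpΔT = 4040 J.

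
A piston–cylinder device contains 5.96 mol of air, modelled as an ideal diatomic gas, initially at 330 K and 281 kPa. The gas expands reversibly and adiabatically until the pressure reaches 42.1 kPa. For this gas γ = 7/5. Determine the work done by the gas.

17100 J

V₁ = nRT₁/P₁ = 5.96×8.314×330/281 = 58.2 L.
Adiabatic: T₂/T₁ = (P₂/P₁)^((γ−1)/γ) ⇒ T₂ = 330×(0.150)^0.286 = 192 K; V₂ = 226 L.
ΔU = nCvΔT = 5.96×20.8×(192−330) = -17100 J.
Q = 0 for an adiabatic process, so W = −ΔU = 17100 J.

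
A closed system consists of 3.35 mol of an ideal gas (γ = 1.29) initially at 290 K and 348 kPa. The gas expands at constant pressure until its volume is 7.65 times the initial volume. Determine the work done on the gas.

-53700 J

V₁ = nRT₁/P₁ = 3.35×8.314×290/348 = 23.2 L.
Isobaric: P stays 348 kPa; V/T = const ⇒ T₂ = 2220 K, V₂ = 178 L.
W = PΔV = 348×(178−23.2) kPa·L = 53700 J.
Work done on the gas = −W_by = -53700 J.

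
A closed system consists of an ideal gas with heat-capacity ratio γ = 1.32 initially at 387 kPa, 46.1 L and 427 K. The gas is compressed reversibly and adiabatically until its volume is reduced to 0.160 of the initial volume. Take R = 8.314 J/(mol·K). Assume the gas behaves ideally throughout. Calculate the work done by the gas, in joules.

-44500 J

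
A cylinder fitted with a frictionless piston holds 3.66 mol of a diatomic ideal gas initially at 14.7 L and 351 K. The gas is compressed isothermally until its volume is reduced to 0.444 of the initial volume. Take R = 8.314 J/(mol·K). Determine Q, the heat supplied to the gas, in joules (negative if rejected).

-8670 J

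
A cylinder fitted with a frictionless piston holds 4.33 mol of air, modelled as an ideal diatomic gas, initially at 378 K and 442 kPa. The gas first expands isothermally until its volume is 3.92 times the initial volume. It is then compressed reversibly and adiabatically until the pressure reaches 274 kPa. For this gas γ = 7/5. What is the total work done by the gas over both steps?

8770 J

V₁ = nRT₁/P₁ = 4.33×8.314×378/442 = 30.8 L.
Step 1 — Isothermal: T stays 378 K; PV = const ⇒ V₂ = 121 L, P₂ = 113 kPa.
ΔU = 0 (ideal gas, T constant).
W = nRT ln(V₂/V₁) = 4.33×8.314×378×ln(3.92) = 18600 J.
Q = ΔU + W = 18600 J.
State after step 1: P = 113 kPa, V = 121 L, T = 378 K.
Step 2 — Adiabatic: T₂/T₁ = (P₂/P₁)^((γ−1)/γ) ⇒ T₂ = 378×(2.43)^0.286 = 487 K; V₂ = 64.0 L.
ΔU = nCvΔT = 4.33×20.8×(487−378) = 9820 J.
Q = 0 for an adiabatic process, so W = −ΔU = -9820 J.
Net over both steps: W = 8770 J, Q = 18600 J, ΔU = 9820 J.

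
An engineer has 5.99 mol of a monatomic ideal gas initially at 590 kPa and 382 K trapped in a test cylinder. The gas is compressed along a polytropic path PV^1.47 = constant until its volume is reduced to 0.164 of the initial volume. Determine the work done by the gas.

-54200 J

V₁ = nRT₁/P₁ = 5.99×8.314×382/590 = 32.2 L.
Polytropic n=1.47: T₂ = T₁(V₁/V₂)^(n−1) = 382×(6.10)^0.47 = 893 K; P₂ = P₁(V₁/V₂)^n = 8410 kPa.
W = (P₁V₁−P₂V₂)/(n−1) = (590×32.2−8410×5.29)/0.47 = -54200 J.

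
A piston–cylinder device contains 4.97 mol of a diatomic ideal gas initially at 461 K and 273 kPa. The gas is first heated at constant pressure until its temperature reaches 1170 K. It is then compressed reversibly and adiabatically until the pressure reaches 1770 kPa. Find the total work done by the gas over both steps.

-56000 J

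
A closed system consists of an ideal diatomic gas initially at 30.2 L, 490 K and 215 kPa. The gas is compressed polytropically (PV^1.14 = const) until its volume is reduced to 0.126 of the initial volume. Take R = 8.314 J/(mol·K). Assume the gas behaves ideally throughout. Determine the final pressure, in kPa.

Polytropic n=1.14: T₂ = T₁(V₁/V₂)^(n−1) = 490×(7.94)^0.14 = 655 K; P₂ = P₁(V₁/V₂)^n = 2280 kPa.

2280 kPa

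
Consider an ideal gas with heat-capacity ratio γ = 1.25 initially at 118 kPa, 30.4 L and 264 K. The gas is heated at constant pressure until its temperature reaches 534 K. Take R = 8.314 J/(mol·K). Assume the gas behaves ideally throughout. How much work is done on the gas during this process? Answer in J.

-3670 J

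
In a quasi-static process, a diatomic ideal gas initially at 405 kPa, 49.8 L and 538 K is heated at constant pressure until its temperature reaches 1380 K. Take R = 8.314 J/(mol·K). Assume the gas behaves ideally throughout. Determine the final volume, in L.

Isobaric: P stays 405 kPa; V/T = const ⇒ T₂ = 1380 K, V₂ = 128 L.

128 L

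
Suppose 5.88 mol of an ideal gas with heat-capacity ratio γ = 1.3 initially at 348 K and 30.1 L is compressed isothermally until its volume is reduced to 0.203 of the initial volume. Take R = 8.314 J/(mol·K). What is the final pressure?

P₁ = nRT₁/V₁ = 5.88×8.314×348/30.1 = 565 kPa.
Isothermal: T stays 348 K; PV = const ⇒ V₂ = 6.11 L, P₂ = 2780 kPa.

2780 kPa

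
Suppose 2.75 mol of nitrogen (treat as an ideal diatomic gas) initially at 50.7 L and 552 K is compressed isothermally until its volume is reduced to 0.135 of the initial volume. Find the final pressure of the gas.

1840 kPa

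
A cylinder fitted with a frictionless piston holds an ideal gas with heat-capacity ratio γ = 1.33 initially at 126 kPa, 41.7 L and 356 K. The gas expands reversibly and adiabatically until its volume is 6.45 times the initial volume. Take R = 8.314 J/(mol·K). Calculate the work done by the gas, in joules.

7320 J

n = P₁V₁/(RT₁) = 126×41.7/(8.314×356) = 1.78 mol.
Adiabatic: TV^(γ−1) = const ⇒ T₂ = 356×(0.155)^0.330 = 192 K; PV^γ = const ⇒ P₂ = 10.6 kPa.
ΔU = nCvΔT = 1.78×25.2×(192−356) = -7320 J.
Q = 0 for an adiabatic process, so W = −ΔU = 7320 J.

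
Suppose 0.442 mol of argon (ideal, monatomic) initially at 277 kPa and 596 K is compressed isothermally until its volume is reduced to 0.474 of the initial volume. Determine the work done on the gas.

V₁ = nRT₁/P₁ = 0.442×8.314×596/277 = 7.91 L.
Isothermal: T stays 596 K; PV = const ⇒ V₂ = 3.75 L, P₂ = 584 kPa.
W = nRT ln(V₂/V₁) = 0.442×8.314×596×ln(0.474) = -1640 J.
Work done on the gas = −W_by = 1640 J.

1640 J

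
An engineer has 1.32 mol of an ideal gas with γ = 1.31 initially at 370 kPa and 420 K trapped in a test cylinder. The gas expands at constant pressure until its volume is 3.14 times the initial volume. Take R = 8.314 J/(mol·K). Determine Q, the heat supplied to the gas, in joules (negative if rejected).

V₁ = nRT₁/P₁ = 1.32×8.314×420/370 = 12.5 L.
Isobaric: P stays 370 kPa; V/T = const ⇒ T₂ = 1320 K, V₂ = 39.1 L.
W = PΔV = 370×(39.1−12.5) kPa·L = 9860 J.
ΔU = nCvΔT = 1.32×26.8×(1320−420) = 31800 J.
Q = ΔU + W = nCpΔT = 41700 J.

41700 J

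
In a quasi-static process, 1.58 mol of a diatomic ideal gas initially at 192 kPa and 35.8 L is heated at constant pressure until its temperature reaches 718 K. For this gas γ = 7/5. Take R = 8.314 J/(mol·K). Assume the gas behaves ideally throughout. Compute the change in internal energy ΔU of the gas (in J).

6400 J

T₁ = P₁V₁/(nR) = 192×35.8/(1.58×8.314) = 523 K.
Isobaric: P stays 192 kPa; V/T = const ⇒ T₂ = 718 K, V₂ = 49.1 L.
For an ideal gas ΔU = nCvΔT with Cv = (5/2)R = 20.8 J/(mol·K).
ΔU = 1.58×20.8×(718−523) = 6400 J.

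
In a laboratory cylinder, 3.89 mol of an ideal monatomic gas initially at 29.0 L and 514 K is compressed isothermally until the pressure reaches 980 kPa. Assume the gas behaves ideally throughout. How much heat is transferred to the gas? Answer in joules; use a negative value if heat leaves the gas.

P₁ = nRT₁/V₁ = 3.89×8.314×514/29.0 = 573 kPa.
Isothermal: T stays 514 K; PV = const ⇒ V₂ = 17.0 L, P₂ = 980 kPa.
ΔU = 0 (ideal gas, T constant).
W = nRT ln(V₂/V₁) = 3.89×8.314×514×ln(0.585) = -8910 J.
Q = ΔU + W = -8910 J.

-8910 J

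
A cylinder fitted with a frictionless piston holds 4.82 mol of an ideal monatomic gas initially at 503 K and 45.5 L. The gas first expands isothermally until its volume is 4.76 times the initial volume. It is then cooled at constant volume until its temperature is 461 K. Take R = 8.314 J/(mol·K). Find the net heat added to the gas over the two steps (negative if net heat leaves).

28900 J

P₁ = nRT₁/V₁ = 4.82×8.314×503/45.5 = 443 kPa.
Step 1 — Isothermal: T stays 503 K; PV = const ⇒ V₂ = 217 L, P₂ = 93.1 kPa.
ΔU = 0 (ideal gas, T constant).
W = nRT ln(V₂/V₁) = 4.82×8.314×503×ln(4.76) = 31400 J.
Q = ΔU + W = 31400 J.
State after step 1: P = 93.1 kPa, V = 217 L, T = 503 K.
Step 2 — Isochoric: V stays 217 L; P/T = const ⇒ T₂ = 461 K, P₂ = 85.3 kPa.
W = 0 (no volume change).
ΔU = nCvΔT = 4.82×12.5×(461−503) = -2520 J.
Q = ΔU = -2520 J.
Net over both steps: W = 31400 J, Q = 28900 J, ΔU = -2520 J.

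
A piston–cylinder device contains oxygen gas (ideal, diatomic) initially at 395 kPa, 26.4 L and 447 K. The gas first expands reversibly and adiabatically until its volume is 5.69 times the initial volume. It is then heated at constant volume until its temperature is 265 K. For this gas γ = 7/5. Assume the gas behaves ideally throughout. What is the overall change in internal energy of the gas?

-10600 J

n = P₁V₁/(RT₁) = 395×26.4/(8.314×447) = 2.81 mol.
Step 1 — Adiabatic: TV^(γ−1) = const ⇒ T₂ = 447×(0.176)^0.400 = 223 K; PV^γ = const ⇒ P₂ = 34.6 kPa.
ΔU = nCvΔT = 2.81×20.8×(223−447) = -13100 J.
Q = 0 for an adiabatic process, so W = −ΔU = 13100 J.
State after step 1: P = 34.6 kPa, V = 150 L, T = 223 K.
Step 2 — Isochoric: V stays 150 L; P/T = const ⇒ T₂ = 265 K, P₂ = 41.2 kPa.
W = 0 (no volume change).
ΔU = nCvΔT = 2.81×20.8×(265−223) = 2450 J.
Q = ΔU = 2450 J.
Net over both steps: W = 13100 J, Q = 2450 J, ΔU = -10600 J.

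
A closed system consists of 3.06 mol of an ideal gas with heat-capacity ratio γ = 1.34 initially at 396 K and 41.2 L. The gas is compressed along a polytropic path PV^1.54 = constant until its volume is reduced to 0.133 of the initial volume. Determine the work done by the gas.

-36800 J

P₁ = nRT₁/V₁ = 3.06×8.314×396/41.2 = 245 kPa.
Polytropic n=1.54: T₂ = T₁(V₁/V₂)^(n−1) = 396×(7.52)^0.54 = 1180 K; P₂ = P₁(V₁/V₂)^n = 5470 kPa.
W = (P₁V₁−P₂V₂)/(n−1) = (245×41.2−5470×5.48)/0.54 = -36800 J.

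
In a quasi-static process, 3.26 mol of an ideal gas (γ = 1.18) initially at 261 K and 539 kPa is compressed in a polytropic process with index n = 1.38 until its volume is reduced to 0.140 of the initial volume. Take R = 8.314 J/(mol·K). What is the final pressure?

8130 kPa

V₁ = nRT₁/P₁ = 3.26×8.314×261/539 = 13.1 L.
Polytropic n=1.38: T₂ = T₁(V₁/V₂)^(n−1) = 261×(7.14)^0.38 = 551 K; P₂ = P₁(V₁/V₂)^n = 8130 kPa.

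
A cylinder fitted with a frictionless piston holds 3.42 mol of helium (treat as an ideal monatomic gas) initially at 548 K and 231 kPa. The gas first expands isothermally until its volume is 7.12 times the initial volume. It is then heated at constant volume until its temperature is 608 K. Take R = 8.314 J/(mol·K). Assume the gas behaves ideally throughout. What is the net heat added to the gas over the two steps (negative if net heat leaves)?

33100 J

V₁ = nRT₁/P₁ = 3.42×8.314×548/231 = 67.5 L.
Step 1 — Isothermal: T stays 548 K; PV = const ⇒ V₂ = 480 L, P₂ = 32.4 kPa.
ΔU = 0 (ideal gas, T constant).
W = nRT ln(V₂/V₁) = 3.42×8.314×548×ln(7.12) = 30600 J.
Q = ΔU + W = 30600 J.
State after step 1: P = 32.4 kPa, V = 480 L, T = 548 K.
Step 2 — Isochoric: V stays 480 L; P/T = const ⇒ T₂ = 608 K, P₂ = 36.0 kPa.
W = 0 (no volume change).
ΔU = nCvΔT = 3.42×12.5×(608−548) = 2560 J.
Q = ΔU = 2560 J.
Net over both steps: W = 30600 J, Q = 33100 J, ΔU = 2560 J.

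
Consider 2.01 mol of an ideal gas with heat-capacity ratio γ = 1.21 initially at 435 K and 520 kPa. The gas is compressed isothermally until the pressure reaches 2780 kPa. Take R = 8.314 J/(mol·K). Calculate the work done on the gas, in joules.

12200 J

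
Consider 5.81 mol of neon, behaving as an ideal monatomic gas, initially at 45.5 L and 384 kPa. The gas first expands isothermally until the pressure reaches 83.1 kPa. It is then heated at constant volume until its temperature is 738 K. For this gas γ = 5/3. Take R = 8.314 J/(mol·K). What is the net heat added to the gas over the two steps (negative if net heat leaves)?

T₁ = P₁V₁/(nR) = 384×45.5/(5.81×8.314) = 362 K.
Step 1 — Isothermal: T stays 362 K; PV = const ⇒ V₂ = 210 L, P₂ = 83.1 kPa.
ΔU = 0 (ideal gas, T constant).
W = nRT ln(V₂/V₁) = 5.81×8.314×362×ln(4.62) = 26700 J.
Q = ΔU + W = 26700 J.
State after step 1: P = 83.1 kPa, V = 210 L, T = 362 K.
Step 2 — Isochoric: V stays 210 L; P/T = const ⇒ T₂ = 738 K, P₂ = 170 kPa.
W = 0 (no volume change).
ΔU = nCvΔT = 5.81×12.5×(738−362) = 27300 J.
Q = ΔU = 27300 J.
Net over both steps: W = 26700 J, Q = 54000 J, ΔU = 27300 J.

54000 J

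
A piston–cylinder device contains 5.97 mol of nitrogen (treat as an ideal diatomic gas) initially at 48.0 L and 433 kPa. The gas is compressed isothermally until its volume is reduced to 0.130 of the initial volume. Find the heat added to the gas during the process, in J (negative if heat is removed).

-42400 J

T₁ = P₁V₁/(nR) = 433×48.0/(5.97×8.314) = 419 K.
Isothermal: T stays 419 K; PV = const ⇒ V₂ = 6.24 L, P₂ = 3330 kPa.
ΔU = 0 (ideal gas, T constant).
W = nRT ln(V₂/V₁) = 5.97×8.314×419×ln(0.130) = -42400 J.
Q = ΔU + W = -42400 J.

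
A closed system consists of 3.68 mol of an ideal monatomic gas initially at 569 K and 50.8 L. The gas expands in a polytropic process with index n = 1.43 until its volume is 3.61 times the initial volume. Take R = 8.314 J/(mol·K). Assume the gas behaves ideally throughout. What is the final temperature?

328 K

P₁ = nRT₁/V₁ = 3.68×8.314×569/50.8 = 343 kPa.
Polytropic n=1.43: T₂ = T₁(V₁/V₂)^(n−1) = 569×(0.277)^0.43 = 328 K; P₂ = P₁(V₁/V₂)^n = 54.7 kPa.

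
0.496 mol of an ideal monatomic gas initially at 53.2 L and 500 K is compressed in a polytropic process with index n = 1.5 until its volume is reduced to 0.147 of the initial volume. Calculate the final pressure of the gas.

688 kPa

P₁ = nRT₁/V₁ = 0.496×8.314×500/53.2 = 38.8 kPa.
Polytropic n=1.5: T₂ = T₁(V₁/V₂)^(n−1) = 500×(6.80)^0.50 = 1300 K; P₂ = P₁(V₁/V₂)^n = 688 kPa.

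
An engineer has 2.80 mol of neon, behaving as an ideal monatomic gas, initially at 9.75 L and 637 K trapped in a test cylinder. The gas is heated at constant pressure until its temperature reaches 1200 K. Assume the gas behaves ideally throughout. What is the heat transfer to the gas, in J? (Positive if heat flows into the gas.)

32800 J

P₁ = nRT₁/V₁ = 2.80×8.314×637/9.75 = 1520 kPa.
Isobaric: P stays 1520 kPa; V/T = const ⇒ T₂ = 1200 K, V₂ = 18.4 L.
W = PΔV = 1520×(18.4−9.75) kPa·L = 13100 J.
ΔU = nCvΔT = 2.80×12.5×(1200−637) = 19700 J.
Q = ΔU + W = nCpΔT = 32800 J.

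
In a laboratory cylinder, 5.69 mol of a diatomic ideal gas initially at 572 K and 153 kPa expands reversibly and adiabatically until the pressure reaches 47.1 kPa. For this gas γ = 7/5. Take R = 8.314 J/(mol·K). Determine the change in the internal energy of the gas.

V₁ = nRT₁/P₁ = 5.69×8.314×572/153 = 177 L.
Adiabatic: T₂/T₁ = (P₂/P₁)^((γ−1)/γ) ⇒ T₂ = 572×(0.308)^0.286 = 409 K; V₂ = 410 L.
For an ideal gas ΔU = nCvΔT with Cv = (5/2)R = 20.8 J/(mol·K).
ΔU = 5.69×20.8×(409−572) = -19300 J.

-19300 J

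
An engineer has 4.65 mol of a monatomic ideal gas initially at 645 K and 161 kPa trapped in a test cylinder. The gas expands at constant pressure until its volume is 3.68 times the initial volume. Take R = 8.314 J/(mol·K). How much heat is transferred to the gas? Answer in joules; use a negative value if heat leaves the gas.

V₁ = nRT₁/P₁ = 4.65×8.314×645/161 = 155 L.
Isobaric: P stays 161 kPa; V/T = const ⇒ T₂ = 2370 K, V₂ = 570 L.
W = PΔV = 161×(570−155) kPa·L = 66800 J.
ΔU = nCvΔT = 4.65×12.5×(2370−645) = 100000 J.
Q = ΔU + W = nCpΔT = 167000 J.

167000 J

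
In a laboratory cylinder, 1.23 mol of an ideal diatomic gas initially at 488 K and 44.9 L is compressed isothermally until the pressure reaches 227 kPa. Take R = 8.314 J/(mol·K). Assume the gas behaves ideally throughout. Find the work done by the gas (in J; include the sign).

P₁ = nRT₁/V₁ = 1.23×8.314×488/44.9 = 111 kPa.
Isothermal: T stays 488 K; PV = const ⇒ V₂ = 22.0 L, P₂ = 227 kPa.
W = nRT ln(V₂/V₁) = 1.23×8.314×488×ln(0.490) = -3560 J.

-3560 J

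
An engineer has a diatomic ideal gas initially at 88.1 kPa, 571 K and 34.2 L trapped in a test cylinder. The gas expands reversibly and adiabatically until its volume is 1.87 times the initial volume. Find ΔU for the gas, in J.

n = P₁V₁/(RT₁) = 88.1×34.2/(8.314×571) = 0.635 mol.
Adiabatic: TV^(γ−1) = const ⇒ T₂ = 571×(0.535)^0.400 = 445 K; PV^γ = const ⇒ P₂ = 36.7 kPa.
For an ideal gas ΔU = nCvΔT with Cv = (5/2)R = 20.8 J/(mol·K).
ΔU = 0.635×20.8×(445−571) = -1670 J.

-1670 J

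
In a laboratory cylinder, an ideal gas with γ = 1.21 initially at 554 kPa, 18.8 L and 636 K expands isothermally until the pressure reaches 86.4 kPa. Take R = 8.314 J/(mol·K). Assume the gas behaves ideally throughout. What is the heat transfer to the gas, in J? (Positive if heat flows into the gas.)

19400 J

n = P₁V₁/(RT₁) = 554×18.8/(8.314×636) = 1.97 mol.
Isothermal: T stays 636 K; PV = const ⇒ V₂ = 121 L, P₂ = 86.4 kPa.
ΔU = 0 (ideal gas, T constant).
W = nRT ln(V₂/V₁) = 1.97×8.314×636×ln(6.41) = 19400 J.
Q = ΔU + W = 19400 J.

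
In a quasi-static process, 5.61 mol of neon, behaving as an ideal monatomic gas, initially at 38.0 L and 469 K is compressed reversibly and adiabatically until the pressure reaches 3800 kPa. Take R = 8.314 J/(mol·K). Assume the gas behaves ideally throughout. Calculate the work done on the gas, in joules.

37000 J

P₁ = nRT₁/V₁ = 5.61×8.314×469/38.0 = 576 kPa.
Adiabatic: T₂/T₁ = (P₂/P₁)^((γ−1)/γ) ⇒ T₂ = 469×(6.60)^0.400 = 998 K; V₂ = 12.2 L.
ΔU = nCvΔT = 5.61×12.5×(998−469) = 37000 J.
Q = 0 for an adiabatic process, so W = −ΔU = -37000 J.
Work done on the gas = −W_by = 37000 J.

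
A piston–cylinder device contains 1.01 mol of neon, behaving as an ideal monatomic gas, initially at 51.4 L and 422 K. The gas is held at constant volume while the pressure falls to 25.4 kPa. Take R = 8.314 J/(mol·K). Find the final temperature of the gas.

P₁ = nRT₁/V₁ = 1.01×8.314×422/51.4 = 68.9 kPa.
Isochoric: V stays 51.4 L; P/T = const ⇒ T₂ = 155 K, P₂ = 25.4 kPa.

155 K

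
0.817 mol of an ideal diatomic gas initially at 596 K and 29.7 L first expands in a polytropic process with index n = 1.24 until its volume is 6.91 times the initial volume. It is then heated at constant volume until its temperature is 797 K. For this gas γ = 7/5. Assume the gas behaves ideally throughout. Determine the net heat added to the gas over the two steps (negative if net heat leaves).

9670 J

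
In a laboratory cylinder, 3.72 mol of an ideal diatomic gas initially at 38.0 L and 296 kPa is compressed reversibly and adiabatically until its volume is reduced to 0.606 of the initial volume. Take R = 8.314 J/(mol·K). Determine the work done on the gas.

6240 J

T₁ = P₁V₁/(nR) = 296×38.0/(3.72×8.314) = 364 K.
Adiabatic: TV^(γ−1) = const ⇒ T₂ = 364×(1.65)^0.400 = 444 K; PV^γ = const ⇒ P₂ = 597 kPa.
ΔU = nCvΔT = 3.72×20.8×(444−364) = 6240 J.
Q = 0 for an adiabatic process, so W = −ΔU = -6240 J.
Work done on the gas = −W_by = 6240 J.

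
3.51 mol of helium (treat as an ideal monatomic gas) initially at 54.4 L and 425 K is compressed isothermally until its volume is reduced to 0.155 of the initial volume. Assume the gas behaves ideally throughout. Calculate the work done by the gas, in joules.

P₁ = nRT₁/V₁ = 3.51×8.314×425/54.4 = 228 kPa.
Isothermal: T stays 425 K; PV = const ⇒ V₂ = 8.43 L, P₂ = 1470 kPa.
W = nRT ln(V₂/V₁) = 3.51×8.314×425×ln(0.155) = -23100 J.

-23100 J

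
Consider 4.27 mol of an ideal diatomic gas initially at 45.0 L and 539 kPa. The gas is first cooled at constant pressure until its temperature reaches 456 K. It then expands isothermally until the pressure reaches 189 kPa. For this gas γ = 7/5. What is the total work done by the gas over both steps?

8900 J

T₁ = P₁V₁/(nR) = 539×45.0/(4.27×8.314) = 683 K.
Step 1 — Isobaric: P stays 539 kPa; V/T = const ⇒ T₂ = 456 K, V₂ = 30.0 L.
W = PΔV = 539×(30.0−45.0) kPa·L = -8070 J.
ΔU = nCvΔT = 4.27×20.8×(456−683) = -20200 J.
Q = ΔU + W = nCpΔT = -28200 J.
State after step 1: P = 539 kPa, V = 30.0 L, T = 456 K.
Step 2 — Isothermal: T stays 456 K; PV = const ⇒ V₂ = 85.7 L, P₂ = 189 kPa.
ΔU = 0 (ideal gas, T constant).
W = nRT ln(V₂/V₁) = 4.27×8.314×456×ln(2.85) = 17000 J.
Q = ΔU + W = 17000 J.
Net over both steps: W = 8900 J, Q = -11300 J, ΔU = -20200 J.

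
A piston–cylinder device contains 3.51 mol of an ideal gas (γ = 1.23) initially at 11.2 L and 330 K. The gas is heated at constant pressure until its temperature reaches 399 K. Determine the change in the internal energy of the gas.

8750 J

P₁ = nRT₁/V₁ = 3.51×8.314×330/11.2 = 860 kPa.
Isobaric: P stays 860 kPa; V/T = const ⇒ T₂ = 399 K, V₂ = 13.5 L.
For an ideal gas ΔU = nCvΔT with Cv = R/(γ−1) = 36.1 J/(mol·K).
ΔU = 3.51×36.1×(399−330) = 8750 J.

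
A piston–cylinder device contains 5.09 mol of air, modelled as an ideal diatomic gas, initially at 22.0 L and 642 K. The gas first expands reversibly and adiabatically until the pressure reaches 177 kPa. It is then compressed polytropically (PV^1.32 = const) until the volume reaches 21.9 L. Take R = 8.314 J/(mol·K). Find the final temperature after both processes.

P₁ = nRT₁/V₁ = 5.09×8.314×642/22.0 = 1230 kPa.
Step 1 — Adiabatic: T₂/T₁ = (P₂/P₁)^((γ−1)/γ) ⇒ T₂ = 642×(0.143)^0.286 = 369 K; V₂ = 88.1 L.
ΔU = nCvΔT = 5.09×20.8×(369−642) = -28900 J.
Q = 0 for an adiabatic process, so W = −ΔU = 28900 J.
State after step 1: P = 177 kPa, V = 88.1 L, T = 369 K.
Step 2 — Polytropic n=1.32: T₂ = T₁(V₁/V₂)^(n−1) = 369×(4.02)^0.32 = 575 K; P₂ = P₁(V₁/V₂)^n = 1110 kPa.
W = (P₁V₁−P₂V₂)/(n−1) = (177×88.1−1110×21.9)/0.32 = -27400 J.
ΔU = nCvΔT = 5.09×20.8×(575−369) = 21900 J.
Q = ΔU + W = -5470 J.
Net over both steps: W = 1580 J, Q = -5470 J, ΔU = -7050 J.

575 K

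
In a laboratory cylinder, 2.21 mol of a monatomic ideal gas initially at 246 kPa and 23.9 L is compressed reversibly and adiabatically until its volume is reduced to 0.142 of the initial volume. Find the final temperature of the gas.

1180 K

T₁ = P₁V₁/(nR) = 246×23.9/(2.21×8.314) = 320 K.
Adiabatic: TV^(γ−1) = const ⇒ T₂ = 320×(7.04)^0.667 = 1180 K; PV^γ = const ⇒ P₂ = 6360 kPa.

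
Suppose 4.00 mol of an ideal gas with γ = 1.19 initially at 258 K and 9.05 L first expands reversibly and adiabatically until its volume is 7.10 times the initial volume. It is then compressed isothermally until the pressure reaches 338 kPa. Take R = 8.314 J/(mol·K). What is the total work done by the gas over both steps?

6350 J

P₁ = nRT₁/V₁ = 4.00×8.314×258/9.05 = 948 kPa.
Step 1 — Adiabatic: TV^(γ−1) = const ⇒ T₂ = 258×(0.141)^0.190 = 178 K; PV^γ = const ⇒ P₂ = 92.0 kPa.
ΔU = nCvΔT = 4.00×43.8×(178−258) = -14000 J.
Q = 0 for an adiabatic process, so W = −ΔU = 14000 J.
State after step 1: P = 92.0 kPa, V = 64.3 L, T = 178 K.
Step 2 — Isothermal: T stays 178 K; PV = const ⇒ V₂ = 17.5 L, P₂ = 338 kPa.
ΔU = 0 (ideal gas, T constant).
W = nRT ln(V₂/V₁) = 4.00×8.314×178×ln(0.272) = -7690 J.
Q = ΔU + W = -7690 J.
Net over both steps: W = 6350 J, Q = -7690 J, ΔU = -14000 J.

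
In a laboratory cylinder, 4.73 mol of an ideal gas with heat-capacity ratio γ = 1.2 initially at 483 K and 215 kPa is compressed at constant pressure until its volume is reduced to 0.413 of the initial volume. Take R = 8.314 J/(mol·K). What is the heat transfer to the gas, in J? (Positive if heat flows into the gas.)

-66900 J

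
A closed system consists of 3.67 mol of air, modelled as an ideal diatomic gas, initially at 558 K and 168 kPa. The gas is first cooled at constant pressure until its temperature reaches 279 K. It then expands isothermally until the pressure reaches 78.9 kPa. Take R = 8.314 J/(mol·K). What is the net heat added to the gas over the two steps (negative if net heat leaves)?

-23400 J

V₁ = nRT₁/P₁ = 3.67×8.314×558/168 = 101 L.
Step 1 — Isobaric: P stays 168 kPa; V/T = const ⇒ T₂ = 279 K, V₂ = 50.7 L.
W = PΔV = 168×(50.7−101) kPa·L = -8510 J.
ΔU = nCvΔT = 3.67×20.8×(279−558) = -21300 J.
Q = ΔU + W = nCpΔT = -29800 J.
State after step 1: P = 168 kPa, V = 50.7 L, T = 279 K.
Step 2 — Isothermal: T stays 279 K; PV = const ⇒ V₂ = 108 L, P₂ = 78.9 kPa.
ΔU = 0 (ideal gas, T constant).
W = nRT ln(V₂/V₁) = 3.67×8.314×279×ln(2.13) = 6430 J.
Q = ΔU + W = 6430 J.
Net over both steps: W = -2080 J, Q = -23400 J, ΔU = -21300 J.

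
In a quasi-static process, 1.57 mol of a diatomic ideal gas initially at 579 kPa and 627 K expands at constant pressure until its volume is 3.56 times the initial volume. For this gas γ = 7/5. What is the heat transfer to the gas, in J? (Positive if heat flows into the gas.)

V₁ = nRT₁/P₁ = 1.57×8.314×627/579 = 14.1 L.
Isobaric: P stays 579 kPa; V/T = const ⇒ T₂ = 2230 K, V₂ = 50.3 L.
W = PΔV = 579×(50.3−14.1) kPa·L = 21000 J.
ΔU = nCvΔT = 1.57×20.8×(2230−627) = 52400 J.
Q = ΔU + W = nCpΔT = 73300 J.

73300 J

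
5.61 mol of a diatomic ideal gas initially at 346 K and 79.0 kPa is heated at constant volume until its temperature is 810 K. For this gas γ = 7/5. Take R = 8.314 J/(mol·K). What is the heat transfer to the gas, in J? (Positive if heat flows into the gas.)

V₁ = nRT₁/P₁ = 5.61×8.314×346/79.0 = 204 L.
Isochoric: V stays 204 L; P/T = const ⇒ T₂ = 810 K, P₂ = 185 kPa.
W = 0 (no volume change).
ΔU = nCvΔT = 5.61×20.8×(810−346) = 54100 J.
Q = ΔU = 54100 J.

54100 J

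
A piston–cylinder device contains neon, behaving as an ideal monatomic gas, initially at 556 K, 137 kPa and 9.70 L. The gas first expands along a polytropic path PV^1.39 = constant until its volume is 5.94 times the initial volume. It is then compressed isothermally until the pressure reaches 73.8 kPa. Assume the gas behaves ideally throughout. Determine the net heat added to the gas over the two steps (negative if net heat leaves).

n = P₁V₁/(RT₁) = 137×9.70/(8.314×556) = 0.287 mol.
Step 1 — Polytropic n=1.39: T₂ = T₁(V₁/V₂)^(n−1) = 556×(0.168)^0.39 = 278 K; P₂ = P₁(V₁/V₂)^n = 11.5 kPa.
W = (P₁V₁−P₂V₂)/(n−1) = (137×9.70−11.5×57.6)/0.39 = 1710 J.
ΔU = nCvΔT = 0.287×12.5×(278−556) = -998 J.
Q = ΔU + W = 708 J.
State after step 1: P = 11.5 kPa, V = 57.6 L, T = 278 K.
Step 2 — Isothermal: T stays 278 K; PV = const ⇒ V₂ = 8.99 L, P₂ = 73.8 kPa.
ΔU = 0 (ideal gas, T constant).
W = nRT ln(V₂/V₁) = 0.287×8.314×278×ln(0.156) = -1230 J.
Q = ΔU + W = -1230 J.
Net over both steps: W = 474 J, Q = -524 J, ΔU = -998 J.

-524 J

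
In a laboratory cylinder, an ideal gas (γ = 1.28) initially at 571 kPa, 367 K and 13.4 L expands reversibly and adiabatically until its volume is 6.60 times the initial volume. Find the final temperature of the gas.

Adiabatic: TV^(γ−1) = const ⇒ T₂ = 367×(0.152)^0.280 = 216 K; PV^γ = const ⇒ P₂ = 51.0 kPa.

216 K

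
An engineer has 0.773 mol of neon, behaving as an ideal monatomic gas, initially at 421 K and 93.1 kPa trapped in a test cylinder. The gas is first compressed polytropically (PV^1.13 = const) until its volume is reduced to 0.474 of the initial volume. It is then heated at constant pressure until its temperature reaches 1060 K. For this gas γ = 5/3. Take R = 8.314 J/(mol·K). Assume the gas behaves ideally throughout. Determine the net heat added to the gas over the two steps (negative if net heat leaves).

V₁ = nRT₁/P₁ = 0.773×8.314×421/93.1 = 29.1 L.
Step 1 — Polytropic n=1.13: T₂ = T₁(V₁/V₂)^(n−1) = 421×(2.11)^0.13 = 464 K; P₂ = P₁(V₁/V₂)^n = 216 kPa.
W = (P₁V₁−P₂V₂)/(n−1) = (93.1×29.1−216×13.8)/0.13 = -2120 J.
ΔU = nCvΔT = 0.773×12.5×(464−421) = 414 J.
Q = ΔU + W = -1710 J.
State after step 1: P = 216 kPa, V = 13.8 L, T = 464 K.
Step 2 — Isobaric: P stays 216 kPa; V/T = const ⇒ T₂ = 1060 K, V₂ = 31.5 L.
W = PΔV = 216×(31.5−13.8) kPa·L = 3830 J.
ΔU = nCvΔT = 0.773×12.5×(1060−464) = 5750 J.
Q = ΔU + W = nCpΔT = 9580 J.
Net over both steps: W = 1710 J, Q = 7870 J, ΔU = 6160 J.

7870 J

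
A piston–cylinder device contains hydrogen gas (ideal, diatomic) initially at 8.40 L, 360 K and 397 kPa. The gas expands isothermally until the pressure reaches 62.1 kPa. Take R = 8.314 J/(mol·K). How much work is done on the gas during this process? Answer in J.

n = P₁V₁/(RT₁) = 397×8.40/(8.314×360) = 1.11 mol.
Isothermal: T stays 360 K; PV = const ⇒ V₂ = 53.7 L, P₂ = 62.1 kPa.
W = nRT ln(V₂/V₁) = 1.11×8.314×360×ln(6.39) = 6190 J.
Work done on the gas = −W_by = -6190 J.

-6190 J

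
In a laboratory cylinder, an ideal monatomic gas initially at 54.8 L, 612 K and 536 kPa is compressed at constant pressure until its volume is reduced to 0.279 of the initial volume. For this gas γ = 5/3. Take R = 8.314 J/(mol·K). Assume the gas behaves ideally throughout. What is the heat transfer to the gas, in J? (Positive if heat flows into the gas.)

-52900 J

n = P₁V₁/(RT₁) = 536×54.8/(8.314×612) = 5.77 mol.
Isobaric: P stays 536 kPa; V/T = const ⇒ T₂ = 171 K, V₂ = 15.3 L.
W = PΔV = 536×(15.3−54.8) kPa·L = -21200 J.
ΔU = nCvΔT = 5.77×12.5×(171−612) = -31800 J.
Q = ΔU + W = nCpΔT = -52900 J.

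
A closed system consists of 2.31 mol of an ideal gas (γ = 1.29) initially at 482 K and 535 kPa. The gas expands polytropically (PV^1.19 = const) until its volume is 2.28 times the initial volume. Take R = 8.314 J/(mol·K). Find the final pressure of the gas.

201 kPa

V₁ = nRT₁/P₁ = 2.31×8.314×482/535 = 17.3 L.
Polytropic n=1.19: T₂ = T₁(V₁/V₂)^(n−1) = 482×(0.439)^0.19 = 412 K; P₂ = P₁(V₁/V₂)^n = 201 kPa.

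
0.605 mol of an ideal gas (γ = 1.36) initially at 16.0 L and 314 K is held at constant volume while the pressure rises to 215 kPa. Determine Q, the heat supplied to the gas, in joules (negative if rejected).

5170 J

P₁ = nRT₁/V₁ = 0.605×8.314×314/16.0 = 98.7 kPa.
Isochoric: V stays 16.0 L; P/T = const ⇒ T₂ = 684 K, P₂ = 215 kPa.
W = 0 (no volume change).
ΔU = nCvΔT = 0.605×23.1×(684−314) = 5170 J.
Q = ΔU = 5170 J.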